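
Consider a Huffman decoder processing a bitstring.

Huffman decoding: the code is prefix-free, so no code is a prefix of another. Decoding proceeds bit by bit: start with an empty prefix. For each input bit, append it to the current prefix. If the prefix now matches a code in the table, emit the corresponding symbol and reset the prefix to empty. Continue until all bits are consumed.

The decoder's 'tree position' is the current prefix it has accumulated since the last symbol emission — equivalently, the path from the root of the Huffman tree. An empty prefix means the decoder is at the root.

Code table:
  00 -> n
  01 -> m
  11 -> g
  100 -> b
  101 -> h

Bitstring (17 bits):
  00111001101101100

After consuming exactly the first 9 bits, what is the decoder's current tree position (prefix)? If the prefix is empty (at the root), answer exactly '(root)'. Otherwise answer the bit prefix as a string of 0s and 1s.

Bit 0: prefix='0' (no match yet)
Bit 1: prefix='00' -> emit 'n', reset
Bit 2: prefix='1' (no match yet)
Bit 3: prefix='11' -> emit 'g', reset
Bit 4: prefix='1' (no match yet)
Bit 5: prefix='10' (no match yet)
Bit 6: prefix='100' -> emit 'b', reset
Bit 7: prefix='1' (no match yet)
Bit 8: prefix='11' -> emit 'g', reset

Answer: (root)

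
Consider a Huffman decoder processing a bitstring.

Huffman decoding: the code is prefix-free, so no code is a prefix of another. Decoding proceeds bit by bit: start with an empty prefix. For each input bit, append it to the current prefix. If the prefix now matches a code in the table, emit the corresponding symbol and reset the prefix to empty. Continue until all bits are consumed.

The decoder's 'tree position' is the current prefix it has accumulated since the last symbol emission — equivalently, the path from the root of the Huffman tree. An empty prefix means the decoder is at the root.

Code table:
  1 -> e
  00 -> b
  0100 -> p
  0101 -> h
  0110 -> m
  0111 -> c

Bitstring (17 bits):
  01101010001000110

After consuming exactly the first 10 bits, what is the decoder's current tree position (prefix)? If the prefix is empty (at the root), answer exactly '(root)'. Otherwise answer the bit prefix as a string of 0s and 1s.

Bit 0: prefix='0' (no match yet)
Bit 1: prefix='01' (no match yet)
Bit 2: prefix='011' (no match yet)
Bit 3: prefix='0110' -> emit 'm', reset
Bit 4: prefix='1' -> emit 'e', reset
Bit 5: prefix='0' (no match yet)
Bit 6: prefix='01' (no match yet)
Bit 7: prefix='010' (no match yet)
Bit 8: prefix='0100' -> emit 'p', reset
Bit 9: prefix='0' (no match yet)

Answer: 0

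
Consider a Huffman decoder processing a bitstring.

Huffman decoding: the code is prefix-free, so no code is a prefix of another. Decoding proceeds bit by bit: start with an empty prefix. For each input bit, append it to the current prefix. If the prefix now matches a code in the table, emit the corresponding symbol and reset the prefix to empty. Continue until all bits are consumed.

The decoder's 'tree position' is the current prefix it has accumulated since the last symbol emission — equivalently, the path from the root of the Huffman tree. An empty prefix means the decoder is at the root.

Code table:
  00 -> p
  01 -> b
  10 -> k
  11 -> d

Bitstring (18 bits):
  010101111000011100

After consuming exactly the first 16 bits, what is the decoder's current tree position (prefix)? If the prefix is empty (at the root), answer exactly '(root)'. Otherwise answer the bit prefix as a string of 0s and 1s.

Bit 0: prefix='0' (no match yet)
Bit 1: prefix='01' -> emit 'b', reset
Bit 2: prefix='0' (no match yet)
Bit 3: prefix='01' -> emit 'b', reset
Bit 4: prefix='0' (no match yet)
Bit 5: prefix='01' -> emit 'b', reset
Bit 6: prefix='1' (no match yet)
Bit 7: prefix='11' -> emit 'd', reset
Bit 8: prefix='1' (no match yet)
Bit 9: prefix='10' -> emit 'k', reset
Bit 10: prefix='0' (no match yet)
Bit 11: prefix='00' -> emit 'p', reset
Bit 12: prefix='0' (no match yet)
Bit 13: prefix='01' -> emit 'b', reset
Bit 14: prefix='1' (no match yet)
Bit 15: prefix='11' -> emit 'd', reset

Answer: (root)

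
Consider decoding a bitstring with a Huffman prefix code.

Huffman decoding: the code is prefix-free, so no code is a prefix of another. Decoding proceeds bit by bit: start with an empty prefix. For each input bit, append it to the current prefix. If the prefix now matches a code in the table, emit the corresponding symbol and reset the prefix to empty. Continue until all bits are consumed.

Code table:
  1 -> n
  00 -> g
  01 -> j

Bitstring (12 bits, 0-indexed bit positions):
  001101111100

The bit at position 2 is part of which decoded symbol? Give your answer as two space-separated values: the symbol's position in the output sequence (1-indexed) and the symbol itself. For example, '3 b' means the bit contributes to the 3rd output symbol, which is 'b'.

Answer: 2 n

Derivation:
Bit 0: prefix='0' (no match yet)
Bit 1: prefix='00' -> emit 'g', reset
Bit 2: prefix='1' -> emit 'n', reset
Bit 3: prefix='1' -> emit 'n', reset
Bit 4: prefix='0' (no match yet)
Bit 5: prefix='01' -> emit 'j', reset
Bit 6: prefix='1' -> emit 'n', reset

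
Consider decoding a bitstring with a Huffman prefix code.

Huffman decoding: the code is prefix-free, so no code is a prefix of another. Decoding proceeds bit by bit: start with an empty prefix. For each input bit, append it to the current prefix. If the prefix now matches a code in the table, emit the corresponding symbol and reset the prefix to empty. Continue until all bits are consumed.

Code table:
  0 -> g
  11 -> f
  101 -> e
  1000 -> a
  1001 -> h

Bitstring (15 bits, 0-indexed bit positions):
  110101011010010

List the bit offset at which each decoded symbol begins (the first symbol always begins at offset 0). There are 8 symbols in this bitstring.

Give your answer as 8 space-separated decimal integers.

Bit 0: prefix='1' (no match yet)
Bit 1: prefix='11' -> emit 'f', reset
Bit 2: prefix='0' -> emit 'g', reset
Bit 3: prefix='1' (no match yet)
Bit 4: prefix='10' (no match yet)
Bit 5: prefix='101' -> emit 'e', reset
Bit 6: prefix='0' -> emit 'g', reset
Bit 7: prefix='1' (no match yet)
Bit 8: prefix='11' -> emit 'f', reset
Bit 9: prefix='0' -> emit 'g', reset
Bit 10: prefix='1' (no match yet)
Bit 11: prefix='10' (no match yet)
Bit 12: prefix='100' (no match yet)
Bit 13: prefix='1001' -> emit 'h', reset
Bit 14: prefix='0' -> emit 'g', reset

Answer: 0 2 3 6 7 9 10 14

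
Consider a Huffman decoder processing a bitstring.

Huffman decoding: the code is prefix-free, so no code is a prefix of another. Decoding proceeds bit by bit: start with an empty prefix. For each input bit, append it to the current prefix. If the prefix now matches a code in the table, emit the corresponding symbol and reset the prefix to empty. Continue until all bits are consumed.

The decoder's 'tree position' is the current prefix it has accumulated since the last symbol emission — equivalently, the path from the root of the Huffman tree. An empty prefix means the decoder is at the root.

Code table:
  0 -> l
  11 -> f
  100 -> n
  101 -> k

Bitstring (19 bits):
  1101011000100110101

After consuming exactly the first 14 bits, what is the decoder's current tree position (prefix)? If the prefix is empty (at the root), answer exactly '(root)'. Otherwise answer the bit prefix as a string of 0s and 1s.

Answer: 1

Derivation:
Bit 0: prefix='1' (no match yet)
Bit 1: prefix='11' -> emit 'f', reset
Bit 2: prefix='0' -> emit 'l', reset
Bit 3: prefix='1' (no match yet)
Bit 4: prefix='10' (no match yet)
Bit 5: prefix='101' -> emit 'k', reset
Bit 6: prefix='1' (no match yet)
Bit 7: prefix='10' (no match yet)
Bit 8: prefix='100' -> emit 'n', reset
Bit 9: prefix='0' -> emit 'l', reset
Bit 10: prefix='1' (no match yet)
Bit 11: prefix='10' (no match yet)
Bit 12: prefix='100' -> emit 'n', reset
Bit 13: prefix='1' (no match yet)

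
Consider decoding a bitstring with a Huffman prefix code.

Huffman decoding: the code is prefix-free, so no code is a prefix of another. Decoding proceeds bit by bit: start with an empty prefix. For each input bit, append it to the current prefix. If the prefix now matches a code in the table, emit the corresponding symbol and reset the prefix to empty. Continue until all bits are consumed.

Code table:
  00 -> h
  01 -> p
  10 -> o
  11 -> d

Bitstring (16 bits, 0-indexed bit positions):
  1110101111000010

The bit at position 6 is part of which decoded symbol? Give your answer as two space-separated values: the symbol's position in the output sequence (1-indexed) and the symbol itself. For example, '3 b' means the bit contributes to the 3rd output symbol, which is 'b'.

Bit 0: prefix='1' (no match yet)
Bit 1: prefix='11' -> emit 'd', reset
Bit 2: prefix='1' (no match yet)
Bit 3: prefix='10' -> emit 'o', reset
Bit 4: prefix='1' (no match yet)
Bit 5: prefix='10' -> emit 'o', reset
Bit 6: prefix='1' (no match yet)
Bit 7: prefix='11' -> emit 'd', reset
Bit 8: prefix='1' (no match yet)
Bit 9: prefix='11' -> emit 'd', reset
Bit 10: prefix='0' (no match yet)

Answer: 4 d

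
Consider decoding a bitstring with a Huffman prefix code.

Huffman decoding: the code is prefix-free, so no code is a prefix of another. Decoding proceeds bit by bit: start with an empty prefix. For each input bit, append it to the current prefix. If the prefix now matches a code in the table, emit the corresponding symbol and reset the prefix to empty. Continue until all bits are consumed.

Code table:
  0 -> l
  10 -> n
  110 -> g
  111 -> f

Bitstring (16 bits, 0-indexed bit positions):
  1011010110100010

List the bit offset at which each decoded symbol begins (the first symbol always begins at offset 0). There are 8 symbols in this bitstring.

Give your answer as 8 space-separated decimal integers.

Answer: 0 2 5 7 10 12 13 14

Derivation:
Bit 0: prefix='1' (no match yet)
Bit 1: prefix='10' -> emit 'n', reset
Bit 2: prefix='1' (no match yet)
Bit 3: prefix='11' (no match yet)
Bit 4: prefix='110' -> emit 'g', reset
Bit 5: prefix='1' (no match yet)
Bit 6: prefix='10' -> emit 'n', reset
Bit 7: prefix='1' (no match yet)
Bit 8: prefix='11' (no match yet)
Bit 9: prefix='110' -> emit 'g', reset
Bit 10: prefix='1' (no match yet)
Bit 11: prefix='10' -> emit 'n', reset
Bit 12: prefix='0' -> emit 'l', reset
Bit 13: prefix='0' -> emit 'l', reset
Bit 14: prefix='1' (no match yet)
Bit 15: prefix='10' -> emit 'n', reset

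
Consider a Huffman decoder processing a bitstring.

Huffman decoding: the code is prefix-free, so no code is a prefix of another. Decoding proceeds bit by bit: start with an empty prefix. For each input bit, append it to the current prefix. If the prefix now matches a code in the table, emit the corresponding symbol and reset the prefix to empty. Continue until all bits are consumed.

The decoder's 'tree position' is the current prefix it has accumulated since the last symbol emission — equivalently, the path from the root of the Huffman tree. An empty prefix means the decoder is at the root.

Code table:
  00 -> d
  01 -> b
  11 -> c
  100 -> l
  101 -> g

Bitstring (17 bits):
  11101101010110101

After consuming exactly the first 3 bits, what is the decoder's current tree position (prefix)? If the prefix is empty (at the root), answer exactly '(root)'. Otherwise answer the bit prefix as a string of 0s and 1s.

Answer: 1

Derivation:
Bit 0: prefix='1' (no match yet)
Bit 1: prefix='11' -> emit 'c', reset
Bit 2: prefix='1' (no match yet)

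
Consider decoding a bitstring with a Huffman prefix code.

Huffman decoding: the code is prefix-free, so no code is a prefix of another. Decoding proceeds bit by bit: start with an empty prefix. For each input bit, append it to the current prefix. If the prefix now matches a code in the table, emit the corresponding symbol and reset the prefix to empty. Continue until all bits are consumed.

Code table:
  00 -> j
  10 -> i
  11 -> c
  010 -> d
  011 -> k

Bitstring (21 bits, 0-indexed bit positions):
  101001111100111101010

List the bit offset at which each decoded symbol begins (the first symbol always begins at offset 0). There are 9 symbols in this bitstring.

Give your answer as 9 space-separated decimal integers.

Bit 0: prefix='1' (no match yet)
Bit 1: prefix='10' -> emit 'i', reset
Bit 2: prefix='1' (no match yet)
Bit 3: prefix='10' -> emit 'i', reset
Bit 4: prefix='0' (no match yet)
Bit 5: prefix='01' (no match yet)
Bit 6: prefix='011' -> emit 'k', reset
Bit 7: prefix='1' (no match yet)
Bit 8: prefix='11' -> emit 'c', reset
Bit 9: prefix='1' (no match yet)
Bit 10: prefix='10' -> emit 'i', reset
Bit 11: prefix='0' (no match yet)
Bit 12: prefix='01' (no match yet)
Bit 13: prefix='011' -> emit 'k', reset
Bit 14: prefix='1' (no match yet)
Bit 15: prefix='11' -> emit 'c', reset
Bit 16: prefix='0' (no match yet)
Bit 17: prefix='01' (no match yet)
Bit 18: prefix='010' -> emit 'd', reset
Bit 19: prefix='1' (no match yet)
Bit 20: prefix='10' -> emit 'i', reset

Answer: 0 2 4 7 9 11 14 16 19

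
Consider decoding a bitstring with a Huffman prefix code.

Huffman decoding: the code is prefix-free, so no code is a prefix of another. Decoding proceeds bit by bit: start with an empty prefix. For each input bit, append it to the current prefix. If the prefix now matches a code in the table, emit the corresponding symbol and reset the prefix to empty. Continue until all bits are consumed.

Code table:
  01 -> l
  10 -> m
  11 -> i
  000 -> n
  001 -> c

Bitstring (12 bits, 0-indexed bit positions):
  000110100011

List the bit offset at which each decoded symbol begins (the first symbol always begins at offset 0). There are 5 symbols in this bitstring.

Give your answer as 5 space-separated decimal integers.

Answer: 0 3 5 7 10

Derivation:
Bit 0: prefix='0' (no match yet)
Bit 1: prefix='00' (no match yet)
Bit 2: prefix='000' -> emit 'n', reset
Bit 3: prefix='1' (no match yet)
Bit 4: prefix='11' -> emit 'i', reset
Bit 5: prefix='0' (no match yet)
Bit 6: prefix='01' -> emit 'l', reset
Bit 7: prefix='0' (no match yet)
Bit 8: prefix='00' (no match yet)
Bit 9: prefix='000' -> emit 'n', reset
Bit 10: prefix='1' (no match yet)
Bit 11: prefix='11' -> emit 'i', reset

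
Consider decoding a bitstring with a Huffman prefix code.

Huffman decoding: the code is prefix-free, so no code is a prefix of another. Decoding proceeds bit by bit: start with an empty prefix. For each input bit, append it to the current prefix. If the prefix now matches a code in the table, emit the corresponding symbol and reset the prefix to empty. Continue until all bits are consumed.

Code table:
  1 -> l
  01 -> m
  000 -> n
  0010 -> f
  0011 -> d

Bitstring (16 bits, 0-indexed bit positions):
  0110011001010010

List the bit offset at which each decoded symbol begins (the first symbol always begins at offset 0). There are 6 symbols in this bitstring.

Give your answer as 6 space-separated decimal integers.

Answer: 0 2 3 7 11 12

Derivation:
Bit 0: prefix='0' (no match yet)
Bit 1: prefix='01' -> emit 'm', reset
Bit 2: prefix='1' -> emit 'l', reset
Bit 3: prefix='0' (no match yet)
Bit 4: prefix='00' (no match yet)
Bit 5: prefix='001' (no match yet)
Bit 6: prefix='0011' -> emit 'd', reset
Bit 7: prefix='0' (no match yet)
Bit 8: prefix='00' (no match yet)
Bit 9: prefix='001' (no match yet)
Bit 10: prefix='0010' -> emit 'f', reset
Bit 11: prefix='1' -> emit 'l', reset
Bit 12: prefix='0' (no match yet)
Bit 13: prefix='00' (no match yet)
Bit 14: prefix='001' (no match yet)
Bit 15: prefix='0010' -> emit 'f', reset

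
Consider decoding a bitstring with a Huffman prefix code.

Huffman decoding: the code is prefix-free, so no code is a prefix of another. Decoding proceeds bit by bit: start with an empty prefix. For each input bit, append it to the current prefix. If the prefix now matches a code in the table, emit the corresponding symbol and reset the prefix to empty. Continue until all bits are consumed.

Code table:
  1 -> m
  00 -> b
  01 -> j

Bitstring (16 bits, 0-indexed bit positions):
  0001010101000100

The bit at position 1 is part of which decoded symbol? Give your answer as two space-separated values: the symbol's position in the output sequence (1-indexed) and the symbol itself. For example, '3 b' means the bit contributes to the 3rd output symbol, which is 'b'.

Answer: 1 b

Derivation:
Bit 0: prefix='0' (no match yet)
Bit 1: prefix='00' -> emit 'b', reset
Bit 2: prefix='0' (no match yet)
Bit 3: prefix='01' -> emit 'j', reset
Bit 4: prefix='0' (no match yet)
Bit 5: prefix='01' -> emit 'j', reset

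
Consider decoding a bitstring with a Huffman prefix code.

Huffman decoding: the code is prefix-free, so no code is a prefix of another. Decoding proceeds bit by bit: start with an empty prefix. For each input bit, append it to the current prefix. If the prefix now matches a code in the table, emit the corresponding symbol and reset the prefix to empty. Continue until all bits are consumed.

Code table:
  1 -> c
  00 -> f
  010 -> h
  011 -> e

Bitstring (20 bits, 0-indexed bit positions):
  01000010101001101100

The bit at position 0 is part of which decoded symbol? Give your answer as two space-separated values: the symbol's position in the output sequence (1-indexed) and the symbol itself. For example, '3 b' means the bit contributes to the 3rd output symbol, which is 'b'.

Answer: 1 h

Derivation:
Bit 0: prefix='0' (no match yet)
Bit 1: prefix='01' (no match yet)
Bit 2: prefix='010' -> emit 'h', reset
Bit 3: prefix='0' (no match yet)
Bit 4: prefix='00' -> emit 'f', reset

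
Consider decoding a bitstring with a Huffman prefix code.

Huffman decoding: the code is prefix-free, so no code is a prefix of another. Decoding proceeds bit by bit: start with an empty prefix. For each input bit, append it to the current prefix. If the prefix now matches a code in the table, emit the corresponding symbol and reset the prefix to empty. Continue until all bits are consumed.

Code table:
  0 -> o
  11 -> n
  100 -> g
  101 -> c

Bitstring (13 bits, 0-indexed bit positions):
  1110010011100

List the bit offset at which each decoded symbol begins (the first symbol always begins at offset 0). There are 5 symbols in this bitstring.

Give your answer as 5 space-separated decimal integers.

Answer: 0 2 5 8 10

Derivation:
Bit 0: prefix='1' (no match yet)
Bit 1: prefix='11' -> emit 'n', reset
Bit 2: prefix='1' (no match yet)
Bit 3: prefix='10' (no match yet)
Bit 4: prefix='100' -> emit 'g', reset
Bit 5: prefix='1' (no match yet)
Bit 6: prefix='10' (no match yet)
Bit 7: prefix='100' -> emit 'g', reset
Bit 8: prefix='1' (no match yet)
Bit 9: prefix='11' -> emit 'n', reset
Bit 10: prefix='1' (no match yet)
Bit 11: prefix='10' (no match yet)
Bit 12: prefix='100' -> emit 'g', reset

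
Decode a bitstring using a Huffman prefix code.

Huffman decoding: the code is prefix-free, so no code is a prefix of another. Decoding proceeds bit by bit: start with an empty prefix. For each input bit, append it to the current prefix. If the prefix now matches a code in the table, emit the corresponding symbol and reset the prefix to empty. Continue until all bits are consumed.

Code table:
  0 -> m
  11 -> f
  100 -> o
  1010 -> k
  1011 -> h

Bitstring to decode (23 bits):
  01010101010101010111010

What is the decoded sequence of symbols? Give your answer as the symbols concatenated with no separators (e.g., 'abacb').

Answer: mkkkkfk

Derivation:
Bit 0: prefix='0' -> emit 'm', reset
Bit 1: prefix='1' (no match yet)
Bit 2: prefix='10' (no match yet)
Bit 3: prefix='101' (no match yet)
Bit 4: prefix='1010' -> emit 'k', reset
Bit 5: prefix='1' (no match yet)
Bit 6: prefix='10' (no match yet)
Bit 7: prefix='101' (no match yet)
Bit 8: prefix='1010' -> emit 'k', reset
Bit 9: prefix='1' (no match yet)
Bit 10: prefix='10' (no match yet)
Bit 11: prefix='101' (no match yet)
Bit 12: prefix='1010' -> emit 'k', reset
Bit 13: prefix='1' (no match yet)
Bit 14: prefix='10' (no match yet)
Bit 15: prefix='101' (no match yet)
Bit 16: prefix='1010' -> emit 'k', reset
Bit 17: prefix='1' (no match yet)
Bit 18: prefix='11' -> emit 'f', reset
Bit 19: prefix='1' (no match yet)
Bit 20: prefix='10' (no match yet)
Bit 21: prefix='101' (no match yet)
Bit 22: prefix='1010' -> emit 'k', reset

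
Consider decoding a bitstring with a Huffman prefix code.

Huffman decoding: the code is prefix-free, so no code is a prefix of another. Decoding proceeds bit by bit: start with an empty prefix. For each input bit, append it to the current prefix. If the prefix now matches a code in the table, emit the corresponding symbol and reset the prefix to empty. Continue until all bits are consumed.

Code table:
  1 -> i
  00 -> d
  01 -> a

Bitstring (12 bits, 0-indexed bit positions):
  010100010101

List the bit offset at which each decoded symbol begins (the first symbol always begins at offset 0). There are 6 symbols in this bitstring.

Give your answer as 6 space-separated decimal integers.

Answer: 0 2 4 6 8 10

Derivation:
Bit 0: prefix='0' (no match yet)
Bit 1: prefix='01' -> emit 'a', reset
Bit 2: prefix='0' (no match yet)
Bit 3: prefix='01' -> emit 'a', reset
Bit 4: prefix='0' (no match yet)
Bit 5: prefix='00' -> emit 'd', reset
Bit 6: prefix='0' (no match yet)
Bit 7: prefix='01' -> emit 'a', reset
Bit 8: prefix='0' (no match yet)
Bit 9: prefix='01' -> emit 'a', reset
Bit 10: prefix='0' (no match yet)
Bit 11: prefix='01' -> emit 'a', reset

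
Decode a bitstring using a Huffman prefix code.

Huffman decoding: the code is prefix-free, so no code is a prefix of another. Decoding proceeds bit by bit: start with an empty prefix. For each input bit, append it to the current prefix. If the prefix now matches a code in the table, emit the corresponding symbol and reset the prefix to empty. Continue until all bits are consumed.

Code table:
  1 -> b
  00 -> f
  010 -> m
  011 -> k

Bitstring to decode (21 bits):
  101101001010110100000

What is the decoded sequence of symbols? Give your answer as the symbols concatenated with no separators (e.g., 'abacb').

Bit 0: prefix='1' -> emit 'b', reset
Bit 1: prefix='0' (no match yet)
Bit 2: prefix='01' (no match yet)
Bit 3: prefix='011' -> emit 'k', reset
Bit 4: prefix='0' (no match yet)
Bit 5: prefix='01' (no match yet)
Bit 6: prefix='010' -> emit 'm', reset
Bit 7: prefix='0' (no match yet)
Bit 8: prefix='01' (no match yet)
Bit 9: prefix='010' -> emit 'm', reset
Bit 10: prefix='1' -> emit 'b', reset
Bit 11: prefix='0' (no match yet)
Bit 12: prefix='01' (no match yet)
Bit 13: prefix='011' -> emit 'k', reset
Bit 14: prefix='0' (no match yet)
Bit 15: prefix='01' (no match yet)
Bit 16: prefix='010' -> emit 'm', reset
Bit 17: prefix='0' (no match yet)
Bit 18: prefix='00' -> emit 'f', reset
Bit 19: prefix='0' (no match yet)
Bit 20: prefix='00' -> emit 'f', reset

Answer: bkmmbkmff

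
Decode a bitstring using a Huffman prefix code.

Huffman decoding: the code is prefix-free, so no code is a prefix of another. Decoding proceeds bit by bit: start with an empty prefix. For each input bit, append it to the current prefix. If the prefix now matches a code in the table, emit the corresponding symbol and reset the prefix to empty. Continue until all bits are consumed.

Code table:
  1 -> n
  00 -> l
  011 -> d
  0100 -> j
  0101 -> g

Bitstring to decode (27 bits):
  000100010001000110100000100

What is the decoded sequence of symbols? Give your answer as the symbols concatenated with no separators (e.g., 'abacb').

Answer: ljjjdjlj

Derivation:
Bit 0: prefix='0' (no match yet)
Bit 1: prefix='00' -> emit 'l', reset
Bit 2: prefix='0' (no match yet)
Bit 3: prefix='01' (no match yet)
Bit 4: prefix='010' (no match yet)
Bit 5: prefix='0100' -> emit 'j', reset
Bit 6: prefix='0' (no match yet)
Bit 7: prefix='01' (no match yet)
Bit 8: prefix='010' (no match yet)
Bit 9: prefix='0100' -> emit 'j', reset
Bit 10: prefix='0' (no match yet)
Bit 11: prefix='01' (no match yet)
Bit 12: prefix='010' (no match yet)
Bit 13: prefix='0100' -> emit 'j', reset
Bit 14: prefix='0' (no match yet)
Bit 15: prefix='01' (no match yet)
Bit 16: prefix='011' -> emit 'd', reset
Bit 17: prefix='0' (no match yet)
Bit 18: prefix='01' (no match yet)
Bit 19: prefix='010' (no match yet)
Bit 20: prefix='0100' -> emit 'j', reset
Bit 21: prefix='0' (no match yet)
Bit 22: prefix='00' -> emit 'l', reset
Bit 23: prefix='0' (no match yet)
Bit 24: prefix='01' (no match yet)
Bit 25: prefix='010' (no match yet)
Bit 26: prefix='0100' -> emit 'j', reset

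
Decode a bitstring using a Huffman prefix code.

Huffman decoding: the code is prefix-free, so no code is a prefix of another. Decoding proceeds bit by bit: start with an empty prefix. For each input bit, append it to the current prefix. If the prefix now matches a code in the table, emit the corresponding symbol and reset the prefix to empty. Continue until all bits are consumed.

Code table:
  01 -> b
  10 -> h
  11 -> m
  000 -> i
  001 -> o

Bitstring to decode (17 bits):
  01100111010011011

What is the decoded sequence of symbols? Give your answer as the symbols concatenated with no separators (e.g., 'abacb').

Answer: bhbmbohm

Derivation:
Bit 0: prefix='0' (no match yet)
Bit 1: prefix='01' -> emit 'b', reset
Bit 2: prefix='1' (no match yet)
Bit 3: prefix='10' -> emit 'h', reset
Bit 4: prefix='0' (no match yet)
Bit 5: prefix='01' -> emit 'b', reset
Bit 6: prefix='1' (no match yet)
Bit 7: prefix='11' -> emit 'm', reset
Bit 8: prefix='0' (no match yet)
Bit 9: prefix='01' -> emit 'b', reset
Bit 10: prefix='0' (no match yet)
Bit 11: prefix='00' (no match yet)
Bit 12: prefix='001' -> emit 'o', reset
Bit 13: prefix='1' (no match yet)
Bit 14: prefix='10' -> emit 'h', reset
Bit 15: prefix='1' (no match yet)
Bit 16: prefix='11' -> emit 'm', reset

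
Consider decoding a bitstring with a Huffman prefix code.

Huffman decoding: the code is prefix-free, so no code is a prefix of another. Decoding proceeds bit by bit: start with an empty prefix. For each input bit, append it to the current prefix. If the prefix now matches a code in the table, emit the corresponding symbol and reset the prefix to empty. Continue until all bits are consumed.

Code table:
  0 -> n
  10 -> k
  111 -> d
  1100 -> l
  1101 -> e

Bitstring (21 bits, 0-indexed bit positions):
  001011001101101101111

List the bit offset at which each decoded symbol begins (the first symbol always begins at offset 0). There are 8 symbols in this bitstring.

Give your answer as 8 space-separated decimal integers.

Bit 0: prefix='0' -> emit 'n', reset
Bit 1: prefix='0' -> emit 'n', reset
Bit 2: prefix='1' (no match yet)
Bit 3: prefix='10' -> emit 'k', reset
Bit 4: prefix='1' (no match yet)
Bit 5: prefix='11' (no match yet)
Bit 6: prefix='110' (no match yet)
Bit 7: prefix='1100' -> emit 'l', reset
Bit 8: prefix='1' (no match yet)
Bit 9: prefix='11' (no match yet)
Bit 10: prefix='110' (no match yet)
Bit 11: prefix='1101' -> emit 'e', reset
Bit 12: prefix='1' (no match yet)
Bit 13: prefix='10' -> emit 'k', reset
Bit 14: prefix='1' (no match yet)
Bit 15: prefix='11' (no match yet)
Bit 16: prefix='110' (no match yet)
Bit 17: prefix='1101' -> emit 'e', reset
Bit 18: prefix='1' (no match yet)
Bit 19: prefix='11' (no match yet)
Bit 20: prefix='111' -> emit 'd', reset

Answer: 0 1 2 4 8 12 14 18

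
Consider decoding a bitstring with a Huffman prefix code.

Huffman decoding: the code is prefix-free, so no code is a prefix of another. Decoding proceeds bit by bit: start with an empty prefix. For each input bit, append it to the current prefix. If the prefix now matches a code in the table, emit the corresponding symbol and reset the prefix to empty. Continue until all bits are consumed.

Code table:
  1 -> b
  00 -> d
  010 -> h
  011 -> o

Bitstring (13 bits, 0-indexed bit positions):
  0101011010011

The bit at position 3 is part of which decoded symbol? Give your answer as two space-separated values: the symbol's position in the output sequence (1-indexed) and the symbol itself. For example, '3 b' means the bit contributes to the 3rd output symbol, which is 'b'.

Bit 0: prefix='0' (no match yet)
Bit 1: prefix='01' (no match yet)
Bit 2: prefix='010' -> emit 'h', reset
Bit 3: prefix='1' -> emit 'b', reset
Bit 4: prefix='0' (no match yet)
Bit 5: prefix='01' (no match yet)
Bit 6: prefix='011' -> emit 'o', reset
Bit 7: prefix='0' (no match yet)

Answer: 2 b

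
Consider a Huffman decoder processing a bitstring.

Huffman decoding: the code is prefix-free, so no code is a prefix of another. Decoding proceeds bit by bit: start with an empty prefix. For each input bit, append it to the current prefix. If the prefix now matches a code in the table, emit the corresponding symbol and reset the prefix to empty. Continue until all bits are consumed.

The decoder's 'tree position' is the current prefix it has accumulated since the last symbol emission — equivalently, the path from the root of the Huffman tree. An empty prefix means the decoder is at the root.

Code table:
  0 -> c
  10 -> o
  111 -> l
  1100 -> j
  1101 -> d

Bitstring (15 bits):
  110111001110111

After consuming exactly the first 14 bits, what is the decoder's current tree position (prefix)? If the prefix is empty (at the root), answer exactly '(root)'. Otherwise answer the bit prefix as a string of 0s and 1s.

Bit 0: prefix='1' (no match yet)
Bit 1: prefix='11' (no match yet)
Bit 2: prefix='110' (no match yet)
Bit 3: prefix='1101' -> emit 'd', reset
Bit 4: prefix='1' (no match yet)
Bit 5: prefix='11' (no match yet)
Bit 6: prefix='110' (no match yet)
Bit 7: prefix='1100' -> emit 'j', reset
Bit 8: prefix='1' (no match yet)
Bit 9: prefix='11' (no match yet)
Bit 10: prefix='111' -> emit 'l', reset
Bit 11: prefix='0' -> emit 'c', reset
Bit 12: prefix='1' (no match yet)
Bit 13: prefix='11' (no match yet)

Answer: 11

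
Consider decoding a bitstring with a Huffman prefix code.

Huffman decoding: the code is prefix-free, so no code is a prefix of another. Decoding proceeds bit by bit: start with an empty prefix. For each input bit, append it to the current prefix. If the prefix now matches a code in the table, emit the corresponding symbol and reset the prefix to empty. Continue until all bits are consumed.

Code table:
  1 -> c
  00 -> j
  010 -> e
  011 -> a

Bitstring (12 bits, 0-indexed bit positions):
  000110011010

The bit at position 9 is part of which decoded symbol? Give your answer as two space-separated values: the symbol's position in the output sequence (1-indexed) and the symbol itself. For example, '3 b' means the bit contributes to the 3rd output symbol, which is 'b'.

Answer: 6 e

Derivation:
Bit 0: prefix='0' (no match yet)
Bit 1: prefix='00' -> emit 'j', reset
Bit 2: prefix='0' (no match yet)
Bit 3: prefix='01' (no match yet)
Bit 4: prefix='011' -> emit 'a', reset
Bit 5: prefix='0' (no match yet)
Bit 6: prefix='00' -> emit 'j', reset
Bit 7: prefix='1' -> emit 'c', reset
Bit 8: prefix='1' -> emit 'c', reset
Bit 9: prefix='0' (no match yet)
Bit 10: prefix='01' (no match yet)
Bit 11: prefix='010' -> emit 'e', reset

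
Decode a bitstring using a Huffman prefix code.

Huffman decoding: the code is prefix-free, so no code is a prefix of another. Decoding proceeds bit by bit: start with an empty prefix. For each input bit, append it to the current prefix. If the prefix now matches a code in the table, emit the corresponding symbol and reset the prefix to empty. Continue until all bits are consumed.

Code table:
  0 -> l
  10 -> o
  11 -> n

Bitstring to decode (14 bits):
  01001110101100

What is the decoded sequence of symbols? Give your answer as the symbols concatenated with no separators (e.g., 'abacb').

Answer: lolnoonll

Derivation:
Bit 0: prefix='0' -> emit 'l', reset
Bit 1: prefix='1' (no match yet)
Bit 2: prefix='10' -> emit 'o', reset
Bit 3: prefix='0' -> emit 'l', reset
Bit 4: prefix='1' (no match yet)
Bit 5: prefix='11' -> emit 'n', reset
Bit 6: prefix='1' (no match yet)
Bit 7: prefix='10' -> emit 'o', reset
Bit 8: prefix='1' (no match yet)
Bit 9: prefix='10' -> emit 'o', reset
Bit 10: prefix='1' (no match yet)
Bit 11: prefix='11' -> emit 'n', reset
Bit 12: prefix='0' -> emit 'l', reset
Bit 13: prefix='0' -> emit 'l', reset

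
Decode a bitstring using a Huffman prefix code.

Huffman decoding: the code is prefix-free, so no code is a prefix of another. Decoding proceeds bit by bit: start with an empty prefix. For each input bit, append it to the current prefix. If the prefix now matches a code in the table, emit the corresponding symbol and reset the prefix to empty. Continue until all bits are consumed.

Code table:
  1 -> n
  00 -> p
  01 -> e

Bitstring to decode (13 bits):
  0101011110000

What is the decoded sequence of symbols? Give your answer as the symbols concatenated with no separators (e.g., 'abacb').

Answer: eeennnpp

Derivation:
Bit 0: prefix='0' (no match yet)
Bit 1: prefix='01' -> emit 'e', reset
Bit 2: prefix='0' (no match yet)
Bit 3: prefix='01' -> emit 'e', reset
Bit 4: prefix='0' (no match yet)
Bit 5: prefix='01' -> emit 'e', reset
Bit 6: prefix='1' -> emit 'n', reset
Bit 7: prefix='1' -> emit 'n', reset
Bit 8: prefix='1' -> emit 'n', reset
Bit 9: prefix='0' (no match yet)
Bit 10: prefix='00' -> emit 'p', reset
Bit 11: prefix='0' (no match yet)
Bit 12: prefix='00' -> emit 'p', reset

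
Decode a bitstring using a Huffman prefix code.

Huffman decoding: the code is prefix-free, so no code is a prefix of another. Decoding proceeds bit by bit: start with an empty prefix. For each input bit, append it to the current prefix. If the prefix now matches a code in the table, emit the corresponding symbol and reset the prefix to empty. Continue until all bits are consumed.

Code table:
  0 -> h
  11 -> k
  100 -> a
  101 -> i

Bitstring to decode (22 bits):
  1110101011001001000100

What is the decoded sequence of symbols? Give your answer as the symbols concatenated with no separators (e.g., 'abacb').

Answer: kihiaaaha

Derivation:
Bit 0: prefix='1' (no match yet)
Bit 1: prefix='11' -> emit 'k', reset
Bit 2: prefix='1' (no match yet)
Bit 3: prefix='10' (no match yet)
Bit 4: prefix='101' -> emit 'i', reset
Bit 5: prefix='0' -> emit 'h', reset
Bit 6: prefix='1' (no match yet)
Bit 7: prefix='10' (no match yet)
Bit 8: prefix='101' -> emit 'i', reset
Bit 9: prefix='1' (no match yet)
Bit 10: prefix='10' (no match yet)
Bit 11: prefix='100' -> emit 'a', reset
Bit 12: prefix='1' (no match yet)
Bit 13: prefix='10' (no match yet)
Bit 14: prefix='100' -> emit 'a', reset
Bit 15: prefix='1' (no match yet)
Bit 16: prefix='10' (no match yet)
Bit 17: prefix='100' -> emit 'a', reset
Bit 18: prefix='0' -> emit 'h', reset
Bit 19: prefix='1' (no match yet)
Bit 20: prefix='10' (no match yet)
Bit 21: prefix='100' -> emit 'a', reset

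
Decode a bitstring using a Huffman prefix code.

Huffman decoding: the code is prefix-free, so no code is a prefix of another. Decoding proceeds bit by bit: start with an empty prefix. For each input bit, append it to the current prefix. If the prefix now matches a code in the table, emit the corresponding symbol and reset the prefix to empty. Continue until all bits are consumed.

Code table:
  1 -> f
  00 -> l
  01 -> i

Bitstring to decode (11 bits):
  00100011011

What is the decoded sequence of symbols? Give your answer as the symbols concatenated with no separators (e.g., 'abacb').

Answer: lflifif

Derivation:
Bit 0: prefix='0' (no match yet)
Bit 1: prefix='00' -> emit 'l', reset
Bit 2: prefix='1' -> emit 'f', reset
Bit 3: prefix='0' (no match yet)
Bit 4: prefix='00' -> emit 'l', reset
Bit 5: prefix='0' (no match yet)
Bit 6: prefix='01' -> emit 'i', reset
Bit 7: prefix='1' -> emit 'f', reset
Bit 8: prefix='0' (no match yet)
Bit 9: prefix='01' -> emit 'i', reset
Bit 10: prefix='1' -> emit 'f', reset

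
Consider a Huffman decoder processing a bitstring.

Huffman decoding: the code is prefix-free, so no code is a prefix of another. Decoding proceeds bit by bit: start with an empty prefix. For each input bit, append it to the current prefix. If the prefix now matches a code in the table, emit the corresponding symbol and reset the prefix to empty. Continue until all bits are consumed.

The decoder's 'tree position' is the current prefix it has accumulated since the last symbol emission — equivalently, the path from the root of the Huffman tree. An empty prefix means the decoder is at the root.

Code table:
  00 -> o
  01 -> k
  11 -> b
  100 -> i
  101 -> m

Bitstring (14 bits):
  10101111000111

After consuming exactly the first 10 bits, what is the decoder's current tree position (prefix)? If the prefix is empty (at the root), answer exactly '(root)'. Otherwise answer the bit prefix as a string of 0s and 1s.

Bit 0: prefix='1' (no match yet)
Bit 1: prefix='10' (no match yet)
Bit 2: prefix='101' -> emit 'm', reset
Bit 3: prefix='0' (no match yet)
Bit 4: prefix='01' -> emit 'k', reset
Bit 5: prefix='1' (no match yet)
Bit 6: prefix='11' -> emit 'b', reset
Bit 7: prefix='1' (no match yet)
Bit 8: prefix='10' (no match yet)
Bit 9: prefix='100' -> emit 'i', reset

Answer: (root)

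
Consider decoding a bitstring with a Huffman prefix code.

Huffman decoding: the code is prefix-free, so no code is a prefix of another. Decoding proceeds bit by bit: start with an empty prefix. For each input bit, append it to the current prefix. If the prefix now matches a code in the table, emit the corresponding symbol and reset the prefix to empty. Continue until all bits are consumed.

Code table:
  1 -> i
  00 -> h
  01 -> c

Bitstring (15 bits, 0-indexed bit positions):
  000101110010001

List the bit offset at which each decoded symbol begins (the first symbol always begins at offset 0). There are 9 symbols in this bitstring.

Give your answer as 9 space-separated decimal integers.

Bit 0: prefix='0' (no match yet)
Bit 1: prefix='00' -> emit 'h', reset
Bit 2: prefix='0' (no match yet)
Bit 3: prefix='01' -> emit 'c', reset
Bit 4: prefix='0' (no match yet)
Bit 5: prefix='01' -> emit 'c', reset
Bit 6: prefix='1' -> emit 'i', reset
Bit 7: prefix='1' -> emit 'i', reset
Bit 8: prefix='0' (no match yet)
Bit 9: prefix='00' -> emit 'h', reset
Bit 10: prefix='1' -> emit 'i', reset
Bit 11: prefix='0' (no match yet)
Bit 12: prefix='00' -> emit 'h', reset
Bit 13: prefix='0' (no match yet)
Bit 14: prefix='01' -> emit 'c', reset

Answer: 0 2 4 6 7 8 10 11 13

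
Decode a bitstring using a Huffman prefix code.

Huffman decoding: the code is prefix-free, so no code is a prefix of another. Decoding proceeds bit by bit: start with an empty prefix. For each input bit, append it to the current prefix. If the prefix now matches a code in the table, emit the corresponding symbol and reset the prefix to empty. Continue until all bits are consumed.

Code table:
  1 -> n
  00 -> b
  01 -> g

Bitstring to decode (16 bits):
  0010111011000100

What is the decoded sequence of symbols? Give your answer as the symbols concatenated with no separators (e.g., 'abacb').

Bit 0: prefix='0' (no match yet)
Bit 1: prefix='00' -> emit 'b', reset
Bit 2: prefix='1' -> emit 'n', reset
Bit 3: prefix='0' (no match yet)
Bit 4: prefix='01' -> emit 'g', reset
Bit 5: prefix='1' -> emit 'n', reset
Bit 6: prefix='1' -> emit 'n', reset
Bit 7: prefix='0' (no match yet)
Bit 8: prefix='01' -> emit 'g', reset
Bit 9: prefix='1' -> emit 'n', reset
Bit 10: prefix='0' (no match yet)
Bit 11: prefix='00' -> emit 'b', reset
Bit 12: prefix='0' (no match yet)
Bit 13: prefix='01' -> emit 'g', reset
Bit 14: prefix='0' (no match yet)
Bit 15: prefix='00' -> emit 'b', reset

Answer: bngnngnbgb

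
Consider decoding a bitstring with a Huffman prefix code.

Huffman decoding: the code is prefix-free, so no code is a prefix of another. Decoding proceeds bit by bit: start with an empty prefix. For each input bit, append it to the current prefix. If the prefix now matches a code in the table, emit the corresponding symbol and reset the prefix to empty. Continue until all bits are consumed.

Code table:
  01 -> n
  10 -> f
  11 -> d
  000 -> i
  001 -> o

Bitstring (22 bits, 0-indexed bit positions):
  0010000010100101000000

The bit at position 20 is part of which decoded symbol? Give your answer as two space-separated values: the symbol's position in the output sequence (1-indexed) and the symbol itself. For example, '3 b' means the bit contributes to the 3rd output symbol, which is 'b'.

Answer: 8 i

Derivation:
Bit 0: prefix='0' (no match yet)
Bit 1: prefix='00' (no match yet)
Bit 2: prefix='001' -> emit 'o', reset
Bit 3: prefix='0' (no match yet)
Bit 4: prefix='00' (no match yet)
Bit 5: prefix='000' -> emit 'i', reset
Bit 6: prefix='0' (no match yet)
Bit 7: prefix='00' (no match yet)
Bit 8: prefix='001' -> emit 'o', reset
Bit 9: prefix='0' (no match yet)
Bit 10: prefix='01' -> emit 'n', reset
Bit 11: prefix='0' (no match yet)
Bit 12: prefix='00' (no match yet)
Bit 13: prefix='001' -> emit 'o', reset
Bit 14: prefix='0' (no match yet)
Bit 15: prefix='01' -> emit 'n', reset
Bit 16: prefix='0' (no match yet)
Bit 17: prefix='00' (no match yet)
Bit 18: prefix='000' -> emit 'i', reset
Bit 19: prefix='0' (no match yet)
Bit 20: prefix='00' (no match yet)
Bit 21: prefix='000' -> emit 'i', reset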